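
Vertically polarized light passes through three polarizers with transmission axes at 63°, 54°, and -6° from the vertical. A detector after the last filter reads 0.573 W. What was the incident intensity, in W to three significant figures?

I₀ ≈ 11.4 W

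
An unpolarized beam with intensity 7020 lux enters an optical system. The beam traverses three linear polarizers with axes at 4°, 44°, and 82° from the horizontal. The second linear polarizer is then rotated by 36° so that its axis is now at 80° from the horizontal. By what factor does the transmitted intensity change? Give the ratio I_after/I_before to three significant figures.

I_new/I_old ≈ 0.160

Before rotation:
Unpolarized light through the first polarizer → I₁ = ½ I₀, now polarized at 4°.
I₂ = I₁ cos²(44° − 4°) = 0.5 I₀ · cos²(40°) = 0.2934 I₀.
I₃ = I₂ cos²(82° − 44°) = 0.2934 I₀ · cos²(38°) = 0.1822 I₀.
After rotation:
Unpolarized light through the first polarizer → I₁ = ½ I₀, now polarized at 4°.
I₂ = I₁ cos²(80° − 4°) = 0.5 I₀ · cos²(76°) = 0.02926 I₀.
I₃ = I₂ cos²(82° − 80°) = 0.02926 I₀ · cos²(2°) = 0.02923 I₀.
Ratio = 0.02923 / 0.1822 = 0.1604.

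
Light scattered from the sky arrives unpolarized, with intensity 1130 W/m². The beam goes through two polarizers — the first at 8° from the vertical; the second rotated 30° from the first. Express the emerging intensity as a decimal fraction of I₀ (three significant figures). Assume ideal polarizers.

Unpolarized light through the first polarizer → I₁ = 1130 W/m²/2 = 565 W/m², polarized at 8°.
I₂ = I₁ · cos²(30°) = 565 · 0.75 = 423.8 W/m².
Transmitted fraction = 0.375.

I/I₀ ≈ 0.375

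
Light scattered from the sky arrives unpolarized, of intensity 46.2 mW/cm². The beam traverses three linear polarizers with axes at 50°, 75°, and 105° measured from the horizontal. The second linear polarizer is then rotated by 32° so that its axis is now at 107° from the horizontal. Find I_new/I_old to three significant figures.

I_new/I_old ≈ 0.481

Before rotation:
Unpolarized light through the first polarizer → I₁ = ½ I₀, now polarized at 50°.
I₂ = I₁ cos²(75° − 50°) = 0.5 I₀ · cos²(25°) = 0.4107 I₀.
I₃ = I₂ cos²(105° − 75°) = 0.4107 I₀ · cos²(30°) = 0.308 I₀.
After rotation:
Unpolarized light through the first polarizer → I₁ = ½ I₀, now polarized at 50°.
I₂ = I₁ cos²(107° − 50°) = 0.5 I₀ · cos²(57°) = 0.1483 I₀.
I₃ = I₂ cos²(105° − 107°) = 0.1483 I₀ · cos²(2°) = 0.1481 I₀.
Ratio = 0.1481 / 0.308 = 0.4809.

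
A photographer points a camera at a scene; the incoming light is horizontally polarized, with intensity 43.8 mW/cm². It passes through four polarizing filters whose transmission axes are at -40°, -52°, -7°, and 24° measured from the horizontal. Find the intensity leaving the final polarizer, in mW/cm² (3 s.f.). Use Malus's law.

By Malus's law, I₁ = 43.8 mW/cm² · cos²(40°) = 25.7 mW/cm².
I₂ = I₁ · cos²(12°) = 25.7 · 0.9568 = 24.59 mW/cm².
I₃ = I₂ · cos²(45°) = 24.59 · 0.5 = 12.3 mW/cm².
I₄ = I₃ · cos²(31°) = 12.3 · 0.7347 = 9.034 mW/cm².

I ≈ 9.03 mW/cm²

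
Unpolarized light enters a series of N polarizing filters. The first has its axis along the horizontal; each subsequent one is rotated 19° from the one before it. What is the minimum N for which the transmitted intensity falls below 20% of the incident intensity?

First polarizer halves the unpolarized light: factor 1/2.
Each further stage multiplies by cos²(19°) = 0.894.
After N polarizers: T = 0.5·0.894^(N−1). Require T < 0.20 ⇒ N−1 > ln(0.20/0.5)/ln(0.894) = 8.18, so N−1 ≥ 9 and N = 10.
Check: N=10 gives T = 0.1824 < 0.20; N=9 gives T = 0.204.

N = 10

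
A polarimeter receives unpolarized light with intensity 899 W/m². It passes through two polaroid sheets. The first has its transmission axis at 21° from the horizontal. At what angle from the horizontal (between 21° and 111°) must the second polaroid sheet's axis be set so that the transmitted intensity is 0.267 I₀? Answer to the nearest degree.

θ ≈ 64°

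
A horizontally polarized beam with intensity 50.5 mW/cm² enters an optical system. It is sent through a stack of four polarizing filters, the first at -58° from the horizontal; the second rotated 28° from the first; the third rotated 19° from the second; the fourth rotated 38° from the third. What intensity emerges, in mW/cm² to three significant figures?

I ≈ 6.14 mW/cm²

I₁ = 50.5 mW/cm² · cos²(58°) = 14.18 mW/cm².
I₂ = I₁ · cos²(28°) = 14.18 · 0.7796 = 11.06 mW/cm².
I₃ = I₂ · cos²(19°) = 11.06 · 0.894 = 9.884 mW/cm².
I₄ = I₃ · cos²(38°) = 9.884 · 0.621 = 6.137 mW/cm².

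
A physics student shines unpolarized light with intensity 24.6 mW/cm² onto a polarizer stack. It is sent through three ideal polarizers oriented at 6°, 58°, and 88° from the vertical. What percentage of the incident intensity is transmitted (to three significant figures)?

≈ 14.2%

Unpolarized light through the first polarizer → I₁ = 24.6 mW/cm²/2 = 12.3 mW/cm², polarized at 6°.
I₂ = I₁ · cos²(52°) = 12.3 · 0.379 = 4.662 mW/cm².
I₃ = I₂ · cos²(30°) = 4.662 · 0.75 = 3.497 mW/cm².
That is 14.21% of the incident intensity.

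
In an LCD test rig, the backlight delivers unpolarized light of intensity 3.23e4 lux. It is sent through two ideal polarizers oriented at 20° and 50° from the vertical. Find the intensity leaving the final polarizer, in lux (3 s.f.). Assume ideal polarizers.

Unpolarized light through the first polarizer → I₁ = 3.23e4 lux/2 = 1.615e+04 lux, polarized at 20°.
I₂ = I₁ · cos²(30°) = 1.615e+04 · 0.75 = 1.211e+04 lux.

I ≈ 1.21e4 lux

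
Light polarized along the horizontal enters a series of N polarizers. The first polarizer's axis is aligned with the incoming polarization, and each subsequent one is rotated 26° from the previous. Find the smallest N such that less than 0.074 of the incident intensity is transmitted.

N = 14

First polarizer is aligned with the polarization: full transmission.
Each further stage multiplies by cos²(26°) = 0.8078.
After N polarizers: T = 0.8078^(N−1). Require T < 0.074 ⇒ N−1 > ln(0.074)/ln(0.8078) = 12.20, so N−1 ≥ 13 and N = 14.
Check: N=14 gives T = 0.0624 < 0.074; N=13 gives T = 0.07724.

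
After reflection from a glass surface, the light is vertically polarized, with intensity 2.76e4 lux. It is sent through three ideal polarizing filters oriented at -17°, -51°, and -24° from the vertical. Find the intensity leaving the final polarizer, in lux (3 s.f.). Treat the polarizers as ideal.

I ≈ 1.38e4 lux

By Malus's law, I₁ = 2.76e4 lux · cos²(17°) = 2.524e+04 lux.
I₂ = I₁ · cos²(34°) = 2.524e+04 · 0.6873 = 1.735e+04 lux.
I₃ = I₂ · cos²(27°) = 1.735e+04 · 0.7939 = 1.377e+04 lux.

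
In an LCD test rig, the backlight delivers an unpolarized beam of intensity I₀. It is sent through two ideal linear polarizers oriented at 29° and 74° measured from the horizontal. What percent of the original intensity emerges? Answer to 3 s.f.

Unpolarized light through the first polarizer → I₁ = ½ I₀, now polarized at 29°.
I₂ = I₁ cos²(74° − 29°) = 0.5 I₀ · cos²(45°) = 0.25 I₀.
That is 25% of the incident intensity.

≈ 25.0%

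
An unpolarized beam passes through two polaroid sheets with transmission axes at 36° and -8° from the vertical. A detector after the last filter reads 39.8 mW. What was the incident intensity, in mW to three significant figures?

Unpolarized light through the first polarizer → I₁ = ½ I₀, now polarized at 36°.
I₂ = I₁ cos²(-8° − 36°) = 0.5 I₀ · cos²(44°) = 0.2587 I₀.
So 39.8 mW = 0.2587 I₀, giving I₀ = 39.8/0.2587 = 153.8 mW.

I₀ ≈ 154 mW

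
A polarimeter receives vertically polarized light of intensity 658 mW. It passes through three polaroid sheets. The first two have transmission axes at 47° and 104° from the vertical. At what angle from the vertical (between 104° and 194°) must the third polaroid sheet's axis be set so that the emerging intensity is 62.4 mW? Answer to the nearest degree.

θ ≈ 138°

I₁ = I₀ cos²(47° − 0°) = I₀ cos²(47°) = 0.4651 I₀.
I₂ = I₁ cos²(104° − 47°) = 0.4651 I₀ · cos²(57°) = 0.138 I₀.
Target fraction: 62.4 / 658 mW = 0.09483 of I₀.
Need I₃/I₀ = 0.09483, so cos²(θ − 104°) = 0.09483 / 0.138 = 0.6873.
θ − 104° = arccos(√0.6873) = 34.0°, giving θ ≈ 104 + 34.0 = 138.0°.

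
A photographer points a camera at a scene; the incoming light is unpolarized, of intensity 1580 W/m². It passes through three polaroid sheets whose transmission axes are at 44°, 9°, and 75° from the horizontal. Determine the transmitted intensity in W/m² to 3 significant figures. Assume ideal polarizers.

I ≈ 87.7 W/m²

Unpolarized light through the first polarizer → I₁ = 1580 W/m²/2 = 790 W/m², polarized at 44°.
I₂ = I₁ · cos²(35°) = 790 · 0.671 = 530.1 W/m².
I₃ = I₂ · cos²(66°) = 530.1 · 0.1654 = 87.7 W/m².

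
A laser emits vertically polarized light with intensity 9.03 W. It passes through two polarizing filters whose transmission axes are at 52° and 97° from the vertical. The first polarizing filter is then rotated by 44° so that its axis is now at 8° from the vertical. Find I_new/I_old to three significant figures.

I_new/I_old ≈ 0.00158

Before rotation:
I₁ = I₀ cos²(52° − 0°) = I₀ cos²(52°) = 0.379 I₀.
I₂ = I₁ cos²(97° − 52°) = 0.379 I₀ · cos²(45°) = 0.1895 I₀.
After rotation:
I₁ = I₀ cos²(8° − 0°) = I₀ cos²(8°) = 0.9806 I₀.
I₂ = I₁ cos²(97° − 8°) = 0.9806 I₀ · cos²(89°) = 0.0002987 I₀.
Ratio = 0.0002987 / 0.1895 = 0.001576.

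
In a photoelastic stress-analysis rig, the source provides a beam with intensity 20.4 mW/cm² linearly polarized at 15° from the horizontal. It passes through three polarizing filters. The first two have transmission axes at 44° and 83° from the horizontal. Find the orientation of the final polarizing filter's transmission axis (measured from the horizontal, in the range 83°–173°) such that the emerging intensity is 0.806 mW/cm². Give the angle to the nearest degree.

θ ≈ 156°

By Malus's law, I₁ = I₀ cos²(44° − 15°) = I₀ cos²(29°) = 0.765 I₀.
I₂ = I₁ cos²(83° − 44°) = 0.765 I₀ · cos²(39°) = 0.462 I₀.
Target fraction: 0.806 / 20.4 mW/cm² = 0.03951 of I₀.
Need I₃/I₀ = 0.03951, so cos²(θ − 83°) = 0.03951 / 0.462 = 0.08552.
θ − 83° = arccos(√0.08552) = 73.0°, giving θ ≈ 83 + 73.0 = 156.0°.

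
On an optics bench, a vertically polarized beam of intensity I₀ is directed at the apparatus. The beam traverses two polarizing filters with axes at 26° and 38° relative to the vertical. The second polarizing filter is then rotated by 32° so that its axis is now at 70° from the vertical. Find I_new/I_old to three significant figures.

Before rotation:
I₁ = I₀ cos²(26° − 0°) = I₀ cos²(26°) = 0.8078 I₀.
I₂ = I₁ cos²(38° − 26°) = 0.8078 I₀ · cos²(12°) = 0.7729 I₀.
After rotation:
I₁ = I₀ cos²(26° − 0°) = I₀ cos²(26°) = 0.8078 I₀.
I₂ = I₁ cos²(70° − 26°) = 0.8078 I₀ · cos²(44°) = 0.418 I₀.
Ratio = 0.418 / 0.7729 = 0.5408.

I_new/I_old ≈ 0.541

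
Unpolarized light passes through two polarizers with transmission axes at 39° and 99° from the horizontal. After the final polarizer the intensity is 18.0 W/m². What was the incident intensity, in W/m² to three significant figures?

Unpolarized light through the first polarizer → I₁ = ½ I₀, now polarized at 39°.
I₂ = I₁ cos²(99° − 39°) = 0.5 I₀ · cos²(60°) = 0.125 I₀.
So 18.0 W/m² = 0.125 I₀, giving I₀ = 18.0/0.125 = 144 W/m².

I₀ ≈ 144 W/m²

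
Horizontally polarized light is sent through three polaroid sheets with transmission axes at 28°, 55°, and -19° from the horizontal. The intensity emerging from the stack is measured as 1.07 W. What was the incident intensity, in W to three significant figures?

I₁ = I₀ cos²(28° − 0°) = I₀ cos²(28°) = 0.7796 I₀.
I₂ = I₁ cos²(55° − 28°) = 0.7796 I₀ · cos²(27°) = 0.6189 I₀.
I₃ = I₂ cos²(-19° − 55°) = 0.6189 I₀ · cos²(74°) = 0.04702 I₀.
So 1.07 W = 0.04702 I₀, giving I₀ = 1.07/0.04702 = 22.75 W.

I₀ ≈ 22.8 W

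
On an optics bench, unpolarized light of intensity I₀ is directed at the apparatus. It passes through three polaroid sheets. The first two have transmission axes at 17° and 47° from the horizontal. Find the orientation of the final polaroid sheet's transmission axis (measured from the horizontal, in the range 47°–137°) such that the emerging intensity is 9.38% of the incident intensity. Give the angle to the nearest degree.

Unpolarized light through the first polarizer → I₁ = ½ I₀, now polarized at 17°.
I₂ = I₁ cos²(47° − 17°) = 0.5 I₀ · cos²(30°) = 0.375 I₀.
Need I₃/I₀ = 0.0938, so cos²(θ − 47°) = 0.0938 / 0.375 = 0.2501.
θ − 47° = arccos(√0.2501) = 60.0°, giving θ ≈ 47 + 60.0 = 107.0°.

θ ≈ 107°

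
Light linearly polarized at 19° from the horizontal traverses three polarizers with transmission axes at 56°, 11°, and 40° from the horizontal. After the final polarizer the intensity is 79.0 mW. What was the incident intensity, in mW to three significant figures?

I₀ ≈ 324 mW

I₁ = I₀ cos²(56° − 19°) = I₀ cos²(37°) = 0.6378 I₀.
I₂ = I₁ cos²(11° − 56°) = 0.6378 I₀ · cos²(45°) = 0.3189 I₀.
I₃ = I₂ cos²(40° − 11°) = 0.3189 I₀ · cos²(29°) = 0.244 I₀.
So 79.0 mW = 0.244 I₀, giving I₀ = 79.0/0.244 = 323.8 mW.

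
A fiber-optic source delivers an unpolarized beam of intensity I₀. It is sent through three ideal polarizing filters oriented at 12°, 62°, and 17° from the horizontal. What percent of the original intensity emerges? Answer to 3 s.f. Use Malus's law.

Unpolarized light through the first polarizer → I₁ = ½ I₀, now polarized at 12°.
I₂ = I₁ cos²(62° − 12°) = 0.5 I₀ · cos²(50°) = 0.2066 I₀.
I₃ = I₂ cos²(17° − 62°) = 0.2066 I₀ · cos²(45°) = 0.1033 I₀.
That is 10.33% of the incident intensity.

≈ 10.3%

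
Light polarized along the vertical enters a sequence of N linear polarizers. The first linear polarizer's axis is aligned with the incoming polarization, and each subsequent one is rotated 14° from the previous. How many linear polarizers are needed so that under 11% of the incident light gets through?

N = 38

First polarizer is aligned with the polarization: full transmission.
Each further stage multiplies by cos²(14°) = 0.9415.
After N polarizers: T = 0.9415^(N−1). Require T < 0.11 ⇒ N−1 > ln(0.11)/ln(0.9415) = 36.60, so N−1 ≥ 37 and N = 38.
Check: N=38 gives T = 0.1074 < 0.11; N=37 gives T = 0.1141.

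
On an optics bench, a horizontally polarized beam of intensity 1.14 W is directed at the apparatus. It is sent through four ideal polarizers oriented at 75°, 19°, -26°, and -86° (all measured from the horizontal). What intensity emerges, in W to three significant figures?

I ≈ 0.00298 W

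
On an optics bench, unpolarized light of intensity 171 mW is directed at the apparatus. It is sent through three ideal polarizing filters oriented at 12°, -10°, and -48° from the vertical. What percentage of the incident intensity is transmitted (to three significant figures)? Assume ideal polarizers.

Unpolarized light through the first polarizer → I₁ = 171 mW/2 = 85.5 mW, polarized at 12°.
I₂ = I₁ · cos²(22°) = 85.5 · 0.8597 = 73.5 mW.
I₃ = I₂ · cos²(38°) = 73.5 · 0.621 = 45.64 mW.
That is 26.69% of the incident intensity.

≈ 26.7%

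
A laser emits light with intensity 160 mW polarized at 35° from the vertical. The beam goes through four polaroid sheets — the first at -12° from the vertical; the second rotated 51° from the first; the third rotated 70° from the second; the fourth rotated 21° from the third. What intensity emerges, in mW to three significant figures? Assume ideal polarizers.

I ≈ 3.00 mW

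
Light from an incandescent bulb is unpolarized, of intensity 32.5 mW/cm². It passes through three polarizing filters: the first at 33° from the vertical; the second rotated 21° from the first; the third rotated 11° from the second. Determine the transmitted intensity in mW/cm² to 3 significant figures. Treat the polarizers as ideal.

I ≈ 13.6 mW/cm²

Unpolarized light through the first polarizer → I₁ = 32.5 mW/cm²/2 = 16.25 mW/cm², polarized at 33°.
I₂ = I₁ · cos²(21°) = 16.25 · 0.8716 = 14.16 mW/cm².
I₃ = I₂ · cos²(11°) = 14.16 · 0.9636 = 13.65 mW/cm².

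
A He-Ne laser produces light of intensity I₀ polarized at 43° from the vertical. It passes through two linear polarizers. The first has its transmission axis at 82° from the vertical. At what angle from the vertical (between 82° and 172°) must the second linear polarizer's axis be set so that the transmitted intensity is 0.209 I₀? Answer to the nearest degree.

By Malus's law, I₁ = I₀ cos²(82° − 43°) = I₀ cos²(39°) = 0.604 I₀.
Need I₂/I₀ = 0.209, so cos²(θ − 82°) = 0.209 / 0.604 = 0.3461.
θ − 82° = arccos(√0.3461) = 54.0°, giving θ ≈ 82 + 54.0 = 136.0°.

θ ≈ 136°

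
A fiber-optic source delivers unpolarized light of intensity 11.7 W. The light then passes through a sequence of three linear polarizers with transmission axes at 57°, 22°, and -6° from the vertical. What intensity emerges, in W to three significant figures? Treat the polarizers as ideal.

Unpolarized light through the first polarizer → I₁ = 11.7 W/2 = 5.85 W, polarized at 57°.
I₂ = I₁ · cos²(35°) = 5.85 · 0.671 = 3.925 W.
I₃ = I₂ · cos²(28°) = 3.925 · 0.7796 = 3.06 W.

I ≈ 3.06 W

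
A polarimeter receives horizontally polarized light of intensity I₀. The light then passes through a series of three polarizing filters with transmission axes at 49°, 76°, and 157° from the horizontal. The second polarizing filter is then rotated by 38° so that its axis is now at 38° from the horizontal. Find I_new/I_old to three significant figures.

I_new/I_old ≈ 11.7

Before rotation:
By Malus's law, I₁ = I₀ cos²(49° − 0°) = I₀ cos²(49°) = 0.4304 I₀.
I₂ = I₁ cos²(76° − 49°) = 0.4304 I₀ · cos²(27°) = 0.3417 I₀.
I₃ = I₂ cos²(157° − 76°) = 0.3417 I₀ · cos²(81°) = 0.008362 I₀.
After rotation:
I₁ = I₀ cos²(49° − 0°) = I₀ cos²(49°) = 0.4304 I₀.
I₂ = I₁ cos²(38° − 49°) = 0.4304 I₀ · cos²(11°) = 0.4147 I₀.
Angle between axes 2 and 3: 61°. I₃ = 0.4147 I₀ · cos²(61°) = 0.09748 I₀.
Ratio = 0.09748 / 0.008362 = 11.66.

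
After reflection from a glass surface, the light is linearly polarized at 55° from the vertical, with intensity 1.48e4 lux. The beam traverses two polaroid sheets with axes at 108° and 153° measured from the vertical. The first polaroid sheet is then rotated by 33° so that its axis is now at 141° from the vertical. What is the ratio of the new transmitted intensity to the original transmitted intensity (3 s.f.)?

I_new/I_old ≈ 0.0257

Before rotation:
I₁ = I₀ cos²(108° − 55°) = I₀ cos²(53°) = 0.3622 I₀.
I₂ = I₁ cos²(153° − 108°) = 0.3622 I₀ · cos²(45°) = 0.1811 I₀.
After rotation:
I₁ = I₀ cos²(141° − 55°) = I₀ cos²(86°) = 0.004866 I₀.
I₂ = I₁ cos²(153° − 141°) = 0.004866 I₀ · cos²(12°) = 0.004656 I₀.
Ratio = 0.004656 / 0.1811 = 0.02571.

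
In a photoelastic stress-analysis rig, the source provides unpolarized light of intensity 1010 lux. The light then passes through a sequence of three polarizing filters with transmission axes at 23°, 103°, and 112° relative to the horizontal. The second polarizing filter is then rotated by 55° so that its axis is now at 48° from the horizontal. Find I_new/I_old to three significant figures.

Before rotation:
Unpolarized light through the first polarizer → I₁ = ½ I₀, now polarized at 23°.
I₂ = I₁ cos²(103° − 23°) = 0.5 I₀ · cos²(80°) = 0.01508 I₀.
I₃ = I₂ cos²(112° − 103°) = 0.01508 I₀ · cos²(9°) = 0.01471 I₀.
After rotation:
Unpolarized light through the first polarizer → I₁ = ½ I₀, now polarized at 23°.
I₂ = I₁ cos²(48° − 23°) = 0.5 I₀ · cos²(25°) = 0.4107 I₀.
I₃ = I₂ cos²(112° − 48°) = 0.4107 I₀ · cos²(64°) = 0.07892 I₀.
Ratio = 0.07892 / 0.01471 = 5.366.

I_new/I_old ≈ 5.37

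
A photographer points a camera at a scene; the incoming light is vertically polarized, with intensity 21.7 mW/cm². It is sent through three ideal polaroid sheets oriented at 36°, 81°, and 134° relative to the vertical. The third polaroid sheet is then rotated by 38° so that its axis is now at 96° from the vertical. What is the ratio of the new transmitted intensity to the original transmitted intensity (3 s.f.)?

I_new/I_old ≈ 2.58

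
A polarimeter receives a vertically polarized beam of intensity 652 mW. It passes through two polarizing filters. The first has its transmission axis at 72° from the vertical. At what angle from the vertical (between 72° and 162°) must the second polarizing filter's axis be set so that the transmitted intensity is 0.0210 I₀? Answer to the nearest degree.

By Malus's law, I₁ = I₀ cos²(72° − 0°) = I₀ cos²(72°) = 0.09549 I₀.
Need I₂/I₀ = 0.021, so cos²(θ − 72°) = 0.021 / 0.09549 = 0.2199.
θ − 72° = arccos(√0.2199) = 62.0°, giving θ ≈ 72 + 62.0 = 134.0°.

θ ≈ 134°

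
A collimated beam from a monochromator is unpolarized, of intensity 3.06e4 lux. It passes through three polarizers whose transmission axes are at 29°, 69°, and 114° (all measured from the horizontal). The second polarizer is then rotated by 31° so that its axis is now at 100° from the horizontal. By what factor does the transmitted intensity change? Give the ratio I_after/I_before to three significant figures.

I_new/I_old ≈ 0.340

Before rotation:
Unpolarized light through the first polarizer → I₁ = ½ I₀, now polarized at 29°.
I₂ = I₁ cos²(69° − 29°) = 0.5 I₀ · cos²(40°) = 0.2934 I₀.
I₃ = I₂ cos²(114° − 69°) = 0.2934 I₀ · cos²(45°) = 0.1467 I₀.
After rotation:
Unpolarized light through the first polarizer → I₁ = ½ I₀, now polarized at 29°.
I₂ = I₁ cos²(100° − 29°) = 0.5 I₀ · cos²(71°) = 0.053 I₀.
I₃ = I₂ cos²(114° − 100°) = 0.053 I₀ · cos²(14°) = 0.0499 I₀.
Ratio = 0.0499 / 0.1467 = 0.3401.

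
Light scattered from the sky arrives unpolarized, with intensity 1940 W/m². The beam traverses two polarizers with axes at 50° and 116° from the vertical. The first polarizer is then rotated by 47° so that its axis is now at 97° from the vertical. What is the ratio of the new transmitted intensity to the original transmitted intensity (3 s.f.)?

I_new/I_old ≈ 5.40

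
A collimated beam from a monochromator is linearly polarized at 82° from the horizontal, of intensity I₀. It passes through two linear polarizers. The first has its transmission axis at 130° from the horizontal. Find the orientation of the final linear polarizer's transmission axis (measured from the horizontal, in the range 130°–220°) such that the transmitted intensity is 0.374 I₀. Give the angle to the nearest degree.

θ ≈ 154°

By Malus's law, I₁ = I₀ cos²(130° − 82°) = I₀ cos²(48°) = 0.4477 I₀.
Need I₂/I₀ = 0.374, so cos²(θ − 130°) = 0.374 / 0.4477 = 0.8353.
θ − 130° = arccos(√0.8353) = 23.9°, giving θ ≈ 130 + 23.9 = 153.9°.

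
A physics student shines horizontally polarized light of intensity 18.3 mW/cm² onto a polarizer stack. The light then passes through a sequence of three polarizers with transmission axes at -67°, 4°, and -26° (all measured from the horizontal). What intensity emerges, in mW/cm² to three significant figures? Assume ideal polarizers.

I₁ = 18.3 mW/cm² · cos²(67°) = 2.794 mW/cm².
I₂ = I₁ · cos²(71°) = 2.794 · 0.106 = 0.2961 mW/cm².
I₃ = I₂ · cos²(30°) = 0.2961 · 0.75 = 0.2221 mW/cm².

I ≈ 0.222 mW/cm²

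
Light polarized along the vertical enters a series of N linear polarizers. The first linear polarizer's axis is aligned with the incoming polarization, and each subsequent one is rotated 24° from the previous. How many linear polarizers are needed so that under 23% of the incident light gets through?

N = 10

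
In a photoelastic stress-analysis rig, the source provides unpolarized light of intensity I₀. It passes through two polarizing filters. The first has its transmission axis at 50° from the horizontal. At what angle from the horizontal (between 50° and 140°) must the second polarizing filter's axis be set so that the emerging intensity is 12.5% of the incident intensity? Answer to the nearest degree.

Unpolarized light through the first polarizer → I₁ = ½ I₀, now polarized at 50°.
Need I₂/I₀ = 0.125, so cos²(θ − 50°) = 0.125 / 0.5 = 0.25.
θ − 50° = arccos(√0.25) = 60.0°, giving θ ≈ 50 + 60.0 = 110.0°.

θ ≈ 110°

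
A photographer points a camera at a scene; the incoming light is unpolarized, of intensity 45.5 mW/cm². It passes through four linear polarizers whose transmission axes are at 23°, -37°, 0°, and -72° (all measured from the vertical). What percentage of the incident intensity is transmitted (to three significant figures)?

≈ 0.761%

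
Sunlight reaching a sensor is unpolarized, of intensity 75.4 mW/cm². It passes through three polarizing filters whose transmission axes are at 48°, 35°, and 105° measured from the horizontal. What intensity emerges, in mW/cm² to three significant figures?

I ≈ 4.19 mW/cm²

Unpolarized light through the first polarizer → I₁ = 75.4 mW/cm²/2 = 37.7 mW/cm², polarized at 48°.
I₂ = I₁ · cos²(13°) = 37.7 · 0.9494 = 35.79 mW/cm².
I₃ = I₂ · cos²(70°) = 35.79 · 0.117 = 4.187 mW/cm².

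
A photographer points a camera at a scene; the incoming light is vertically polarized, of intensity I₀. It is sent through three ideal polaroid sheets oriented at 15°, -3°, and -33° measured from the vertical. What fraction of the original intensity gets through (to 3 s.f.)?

≈ 0.633 I₀

I₁ = I₀ cos²(15° − 0°) = I₀ cos²(15°) = 0.933 I₀.
I₂ = I₁ cos²(-3° − 15°) = 0.933 I₀ · cos²(18°) = 0.8439 I₀.
I₃ = I₂ cos²(-33° + 3°) = 0.8439 I₀ · cos²(30°) = 0.6329 I₀.
Transmitted fraction = 0.6329.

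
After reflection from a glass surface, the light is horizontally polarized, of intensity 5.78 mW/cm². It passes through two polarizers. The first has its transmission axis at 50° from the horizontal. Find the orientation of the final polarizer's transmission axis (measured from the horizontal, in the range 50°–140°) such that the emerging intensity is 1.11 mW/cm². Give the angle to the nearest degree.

θ ≈ 97°

I₁ = I₀ cos²(50° − 0°) = I₀ cos²(50°) = 0.4132 I₀.
Target fraction: 1.11 / 5.78 mW/cm² = 0.192 of I₀.
Need I₂/I₀ = 0.192, so cos²(θ − 50°) = 0.192 / 0.4132 = 0.4648.
θ − 50° = arccos(√0.4648) = 47.0°, giving θ ≈ 50 + 47.0 = 97.0°.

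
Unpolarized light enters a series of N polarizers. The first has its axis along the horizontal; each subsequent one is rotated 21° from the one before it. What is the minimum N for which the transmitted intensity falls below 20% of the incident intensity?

First polarizer halves the unpolarized light: factor 1/2.
Each further stage multiplies by cos²(21°) = 0.8716.
After N polarizers: T = 0.5·0.8716^(N−1). Require T < 0.20 ⇒ N−1 > ln(0.20/0.5)/ln(0.8716) = 6.67, so N−1 ≥ 7 and N = 8.
Check: N=8 gives T = 0.191 < 0.20; N=7 gives T = 0.2192.

N = 8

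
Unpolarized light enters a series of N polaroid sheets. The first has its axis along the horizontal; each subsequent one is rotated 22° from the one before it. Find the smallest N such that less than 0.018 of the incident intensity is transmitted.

N = 23

First polarizer halves the unpolarized light: factor 1/2.
Each further stage multiplies by cos²(22°) = 0.8597.
After N polarizers: T = 0.5·0.8597^(N−1). Require T < 0.018 ⇒ N−1 > ln(0.018/0.5)/ln(0.8597) = 21.98, so N−1 ≥ 22 and N = 23.
Check: N=23 gives T = 0.01796 < 0.018; N=22 gives T = 0.02089.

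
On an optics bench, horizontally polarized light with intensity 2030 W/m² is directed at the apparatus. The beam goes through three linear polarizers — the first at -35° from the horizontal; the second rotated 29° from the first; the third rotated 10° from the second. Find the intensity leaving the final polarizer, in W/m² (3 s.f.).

I ≈ 1010 W/m²

I₁ = 2030 W/m² · cos²(35°) = 1362 W/m².
I₂ = I₁ · cos²(29°) = 1362 · 0.765 = 1042 W/m².
I₃ = I₂ · cos²(10°) = 1042 · 0.9698 = 1011 W/m².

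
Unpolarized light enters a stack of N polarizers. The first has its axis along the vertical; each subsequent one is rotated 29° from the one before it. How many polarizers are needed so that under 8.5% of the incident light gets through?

First polarizer halves the unpolarized light: factor 1/2.
Each further stage multiplies by cos²(29°) = 0.765.
After N polarizers: T = 0.5·0.765^(N−1). Require T < 0.085 ⇒ N−1 > ln(0.085/0.5)/ln(0.765) = 6.61, so N−1 ≥ 7 and N = 8.
Check: N=8 gives T = 0.07664 < 0.085; N=7 gives T = 0.1002.

N = 8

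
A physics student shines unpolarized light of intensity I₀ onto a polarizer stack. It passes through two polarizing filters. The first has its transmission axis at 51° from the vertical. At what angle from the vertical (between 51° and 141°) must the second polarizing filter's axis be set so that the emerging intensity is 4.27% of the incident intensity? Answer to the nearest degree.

θ ≈ 124°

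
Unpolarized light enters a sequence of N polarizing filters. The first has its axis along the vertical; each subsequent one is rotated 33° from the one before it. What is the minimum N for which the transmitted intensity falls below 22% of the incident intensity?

N = 4

First polarizer halves the unpolarized light: factor 1/2.
Each further stage multiplies by cos²(33°) = 0.7034.
After N polarizers: T = 0.5·0.7034^(N−1). Require T < 0.22 ⇒ N−1 > ln(0.22/0.5)/ln(0.7034) = 2.33, so N−1 ≥ 3 and N = 4.
Check: N=4 gives T = 0.174 < 0.22; N=3 gives T = 0.2474.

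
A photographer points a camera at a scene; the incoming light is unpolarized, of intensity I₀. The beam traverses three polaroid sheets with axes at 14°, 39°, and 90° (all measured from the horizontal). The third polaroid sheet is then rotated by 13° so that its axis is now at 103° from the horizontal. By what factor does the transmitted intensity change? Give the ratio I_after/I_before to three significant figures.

I_new/I_old ≈ 0.485

Before rotation:
Unpolarized light through the first polarizer → I₁ = ½ I₀, now polarized at 14°.
I₂ = I₁ cos²(39° − 14°) = 0.5 I₀ · cos²(25°) = 0.4107 I₀.
I₃ = I₂ cos²(90° − 39°) = 0.4107 I₀ · cos²(51°) = 0.1627 I₀.
After rotation:
Unpolarized light through the first polarizer → I₁ = ½ I₀, now polarized at 14°.
I₂ = I₁ cos²(39° − 14°) = 0.5 I₀ · cos²(25°) = 0.4107 I₀.
I₃ = I₂ cos²(103° − 39°) = 0.4107 I₀ · cos²(64°) = 0.07892 I₀.
Ratio = 0.07892 / 0.1627 = 0.4852.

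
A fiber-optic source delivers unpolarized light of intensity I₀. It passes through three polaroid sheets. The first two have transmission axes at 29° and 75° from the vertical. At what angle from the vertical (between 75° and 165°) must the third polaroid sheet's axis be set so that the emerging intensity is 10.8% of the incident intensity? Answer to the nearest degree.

Unpolarized light through the first polarizer → I₁ = ½ I₀, now polarized at 29°.
I₂ = I₁ cos²(75° − 29°) = 0.5 I₀ · cos²(46°) = 0.2413 I₀.
Need I₃/I₀ = 0.108, so cos²(θ − 75°) = 0.108 / 0.2413 = 0.4476.
θ − 75° = arccos(√0.4476) = 48.0°, giving θ ≈ 75 + 48.0 = 123.0°.

θ ≈ 123°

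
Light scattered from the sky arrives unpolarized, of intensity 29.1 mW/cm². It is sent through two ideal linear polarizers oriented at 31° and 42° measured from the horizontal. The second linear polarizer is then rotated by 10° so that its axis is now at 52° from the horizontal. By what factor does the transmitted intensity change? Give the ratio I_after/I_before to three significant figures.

I_new/I_old ≈ 0.905

Before rotation:
Unpolarized light through the first polarizer → I₁ = ½ I₀, now polarized at 31°.
I₂ = I₁ cos²(42° − 31°) = 0.5 I₀ · cos²(11°) = 0.4818 I₀.
After rotation:
Unpolarized light through the first polarizer → I₁ = ½ I₀, now polarized at 31°.
I₂ = I₁ cos²(52° − 31°) = 0.5 I₀ · cos²(21°) = 0.4358 I₀.
Ratio = 0.4358 / 0.4818 = 0.9045.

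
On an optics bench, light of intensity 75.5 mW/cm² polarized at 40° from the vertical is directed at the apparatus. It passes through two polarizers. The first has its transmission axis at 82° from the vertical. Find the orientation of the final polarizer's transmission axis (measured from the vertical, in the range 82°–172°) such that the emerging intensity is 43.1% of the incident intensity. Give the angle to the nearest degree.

By Malus's law, I₁ = I₀ cos²(82° − 40°) = I₀ cos²(42°) = 0.5523 I₀.
Need I₂/I₀ = 0.431, so cos²(θ − 82°) = 0.431 / 0.5523 = 0.7804.
θ − 82° = arccos(√0.7804) = 27.9°, giving θ ≈ 82 + 27.9 = 109.9°.

θ ≈ 110°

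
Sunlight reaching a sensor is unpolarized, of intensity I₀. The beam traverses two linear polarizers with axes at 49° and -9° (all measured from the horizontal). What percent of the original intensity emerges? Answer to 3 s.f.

Unpolarized light through the first polarizer → I₁ = ½ I₀, now polarized at 49°.
I₂ = I₁ cos²(-9° − 49°) = 0.5 I₀ · cos²(58°) = 0.1404 I₀.
That is 14.04% of the incident intensity.

≈ 14.0%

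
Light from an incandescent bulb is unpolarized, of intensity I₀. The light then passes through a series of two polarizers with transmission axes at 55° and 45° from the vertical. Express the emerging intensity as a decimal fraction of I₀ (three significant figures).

≈ 0.485 I₀

Unpolarized light through the first polarizer → I₁ = ½ I₀, now polarized at 55°.
I₂ = I₁ cos²(45° − 55°) = 0.5 I₀ · cos²(10°) = 0.4849 I₀.
Transmitted fraction = 0.4849.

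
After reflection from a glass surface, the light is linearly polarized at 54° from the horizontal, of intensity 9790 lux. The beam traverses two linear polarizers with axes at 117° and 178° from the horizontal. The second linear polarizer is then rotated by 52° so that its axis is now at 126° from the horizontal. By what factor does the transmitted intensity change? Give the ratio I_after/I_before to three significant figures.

Before rotation:
By Malus's law, I₁ = I₀ cos²(117° − 54°) = I₀ cos²(63°) = 0.2061 I₀.
I₂ = I₁ cos²(178° − 117°) = 0.2061 I₀ · cos²(61°) = 0.04844 I₀.
After rotation:
I₁ = I₀ cos²(117° − 54°) = I₀ cos²(63°) = 0.2061 I₀.
I₂ = I₁ cos²(126° − 117°) = 0.2061 I₀ · cos²(9°) = 0.2011 I₀.
Ratio = 0.2011 / 0.04844 = 4.15.

I_new/I_old ≈ 4.15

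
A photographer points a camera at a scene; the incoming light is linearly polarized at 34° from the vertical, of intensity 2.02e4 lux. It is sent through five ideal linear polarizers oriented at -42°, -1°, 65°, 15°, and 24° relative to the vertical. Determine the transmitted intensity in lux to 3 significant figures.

I ≈ 44.9 lux

I₁ = 2.02e4 lux · cos²(76°) = 1182 lux.
I₂ = I₁ · cos²(41°) = 1182 · 0.5696 = 673.4 lux.
I₃ = I₂ · cos²(66°) = 673.4 · 0.1654 = 111.4 lux.
I₄ = I₃ · cos²(50°) = 111.4 · 0.4132 = 46.03 lux.
I₅ = I₄ · cos²(9°) = 46.03 · 0.9755 = 44.9 lux.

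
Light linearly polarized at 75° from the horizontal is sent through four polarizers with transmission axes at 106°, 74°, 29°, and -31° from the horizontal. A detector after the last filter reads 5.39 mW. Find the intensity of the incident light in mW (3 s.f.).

I₁ = I₀ cos²(106° − 75°) = I₀ cos²(31°) = 0.7347 I₀.
I₂ = I₁ cos²(74° − 106°) = 0.7347 I₀ · cos²(32°) = 0.5284 I₀.
I₃ = I₂ cos²(29° − 74°) = 0.5284 I₀ · cos²(45°) = 0.2642 I₀.
I₄ = I₃ cos²(-31° − 29°) = 0.2642 I₀ · cos²(60°) = 0.06605 I₀.
So 5.39 mW = 0.06605 I₀, giving I₀ = 5.39/0.06605 = 81.6 mW.

I₀ ≈ 81.6 mW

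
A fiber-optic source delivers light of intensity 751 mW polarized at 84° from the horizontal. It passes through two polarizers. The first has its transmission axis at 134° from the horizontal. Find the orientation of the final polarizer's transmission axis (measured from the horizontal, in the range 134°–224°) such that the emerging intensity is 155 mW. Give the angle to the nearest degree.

θ ≈ 179°

I₁ = I₀ cos²(134° − 84°) = I₀ cos²(50°) = 0.4132 I₀.
Target fraction: 155 / 751 mW = 0.2064 of I₀.
Need I₂/I₀ = 0.2064, so cos²(θ − 134°) = 0.2064 / 0.4132 = 0.4995.
θ − 134° = arccos(√0.4995) = 45.0°, giving θ ≈ 134 + 45.0 = 179.0°.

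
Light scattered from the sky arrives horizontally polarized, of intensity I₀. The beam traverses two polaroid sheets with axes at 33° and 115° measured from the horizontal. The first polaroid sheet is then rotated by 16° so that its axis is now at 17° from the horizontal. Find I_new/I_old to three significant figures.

Before rotation:
By Malus's law, I₁ = I₀ cos²(33° − 0°) = I₀ cos²(33°) = 0.7034 I₀.
I₂ = I₁ cos²(115° − 33°) = 0.7034 I₀ · cos²(82°) = 0.01362 I₀.
After rotation:
I₁ = I₀ cos²(17° − 0°) = I₀ cos²(17°) = 0.9145 I₀.
Angle between axes 1 and 2: 82°. I₂ = 0.9145 I₀ · cos²(82°) = 0.01771 I₀.
Ratio = 0.01771 / 0.01362 = 1.3.

I_new/I_old ≈ 1.30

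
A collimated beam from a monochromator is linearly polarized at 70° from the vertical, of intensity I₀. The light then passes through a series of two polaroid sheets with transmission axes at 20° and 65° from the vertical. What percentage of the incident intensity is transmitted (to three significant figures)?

≈ 20.7%

By Malus's law, I₁ = I₀ cos²(20° − 70°) = I₀ cos²(50°) = 0.4132 I₀.
I₂ = I₁ cos²(65° − 20°) = 0.4132 I₀ · cos²(45°) = 0.2066 I₀.
That is 20.66% of the incident intensity.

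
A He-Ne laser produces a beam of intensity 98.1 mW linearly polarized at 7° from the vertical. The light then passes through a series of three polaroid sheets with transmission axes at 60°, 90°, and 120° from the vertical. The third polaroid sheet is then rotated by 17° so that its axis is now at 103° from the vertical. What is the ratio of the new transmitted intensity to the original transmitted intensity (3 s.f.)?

I_new/I_old ≈ 1.27

Before rotation:
I₁ = I₀ cos²(60° − 7°) = I₀ cos²(53°) = 0.3622 I₀.
I₂ = I₁ cos²(90° − 60°) = 0.3622 I₀ · cos²(30°) = 0.2716 I₀.
I₃ = I₂ cos²(120° − 90°) = 0.2716 I₀ · cos²(30°) = 0.2037 I₀.
After rotation:
I₁ = I₀ cos²(60° − 7°) = I₀ cos²(53°) = 0.3622 I₀.
I₂ = I₁ cos²(90° − 60°) = 0.3622 I₀ · cos²(30°) = 0.2716 I₀.
I₃ = I₂ cos²(103° − 90°) = 0.2716 I₀ · cos²(13°) = 0.2579 I₀.
Ratio = 0.2579 / 0.2037 = 1.266.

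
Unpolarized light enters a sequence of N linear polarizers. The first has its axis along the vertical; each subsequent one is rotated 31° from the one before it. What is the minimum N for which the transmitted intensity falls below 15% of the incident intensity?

N = 5

First polarizer halves the unpolarized light: factor 1/2.
Each further stage multiplies by cos²(31°) = 0.7347.
After N polarizers: T = 0.5·0.7347^(N−1). Require T < 0.15 ⇒ N−1 > ln(0.15/0.5)/ln(0.7347) = 3.91, so N−1 ≥ 4 and N = 5.
Check: N=5 gives T = 0.1457 < 0.15; N=4 gives T = 0.1983.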